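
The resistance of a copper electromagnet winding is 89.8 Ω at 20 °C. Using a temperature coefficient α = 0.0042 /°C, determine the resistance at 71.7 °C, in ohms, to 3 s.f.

ΔT = 71.7 − 20 = 51.7 °C
R = R₀(1 + αΔT) = 89.8 × (1 + 0.0042×51.7) = 89.8 × 1.217 = 109 Ω

109 Ω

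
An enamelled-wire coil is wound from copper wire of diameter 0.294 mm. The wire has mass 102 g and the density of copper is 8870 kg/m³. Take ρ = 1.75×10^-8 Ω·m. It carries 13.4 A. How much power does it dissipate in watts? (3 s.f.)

7840 W

A = π(d/2)² = π(1.4700e-04 m)² = 6.7887e-08 m²
L = m/(density·A) = 0.102/(8870×6.7887e-08) = 169.4 m
R = ρL/A = (1.75×10^-8)(169.4)/(6.7887e-08) = 43.67 Ω
P = I²R = (13.4)² × 43.67 = 7840 W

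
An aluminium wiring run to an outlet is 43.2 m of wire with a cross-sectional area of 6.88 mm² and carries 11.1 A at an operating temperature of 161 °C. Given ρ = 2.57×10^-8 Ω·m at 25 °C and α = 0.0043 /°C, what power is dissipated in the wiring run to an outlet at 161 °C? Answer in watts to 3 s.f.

A = 6.88 mm² = 6.880e-06 m²
R₍25₎ = ρL/A = (2.57×10^-8)(43.2)/(6.880e-06) = 0.1614 Ω
R₍161₎ = R₍25₎(1 + αΔT) = 0.1614 × (1 + 0.0043×136) = 0.2557 Ω
P = I²R = (11.1)² × 0.2557 = 31.5 W

31.5 W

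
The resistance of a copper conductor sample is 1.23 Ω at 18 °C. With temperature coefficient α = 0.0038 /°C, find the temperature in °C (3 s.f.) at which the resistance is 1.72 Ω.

123 °C

R = R₀(1 + α(T − T₀)) ⇒ T = T₀ + (R/R₀ − 1)/α
T = 18 + (1.72/1.23 − 1)/0.0038 = 18 + (0.3984)/0.0038 = 123 °C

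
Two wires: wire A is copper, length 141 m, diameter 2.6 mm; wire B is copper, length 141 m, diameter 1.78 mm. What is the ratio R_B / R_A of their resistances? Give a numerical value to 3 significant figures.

R ∝ ρL/d², so R_B/R_A = (d_A/d_B)²
= (2.6/1.78)² = 2.13

2.13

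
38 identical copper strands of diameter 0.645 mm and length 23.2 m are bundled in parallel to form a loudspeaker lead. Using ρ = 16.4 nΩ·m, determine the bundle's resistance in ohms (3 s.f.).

ρ = 16.4 nΩ·m = 1.64×10^-8 Ω·m
A_strand = π(3.2250e-04 m)² = 3.267e-07 m²
R_strand = ρL/A = (1.64×10^-8)(23.2)/(3.267e-07) = 1.164 Ω
R_total = R_strand/N = 1.164/38 = 0.0306 Ω

0.0306 Ω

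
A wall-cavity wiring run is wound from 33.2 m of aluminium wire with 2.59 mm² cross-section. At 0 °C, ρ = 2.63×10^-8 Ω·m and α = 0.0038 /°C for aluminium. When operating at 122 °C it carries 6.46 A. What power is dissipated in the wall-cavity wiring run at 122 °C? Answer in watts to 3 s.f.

20.6 W

A = 2.59 mm² = 2.590e-06 m²
R₍0₎ = ρL/A = (2.63×10^-8)(33.2)/(2.590e-06) = 0.3371 Ω
R₍122₎ = R₍0₎(1 + αΔT) = 0.3371 × (1 + 0.0038×122) = 0.4934 Ω
P = I²R = (6.46)² × 0.4934 = 20.6 W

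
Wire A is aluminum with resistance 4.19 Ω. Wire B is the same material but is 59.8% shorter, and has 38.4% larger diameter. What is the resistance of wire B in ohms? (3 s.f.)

R ∝ L/d², so R_B/R_A = (1 − 59.8/100) × (1 + 38.4/100)⁻²
= 0.402 × 0.5221 = 0.2099
R_B = 0.2099 × 4.19 = 0.879 Ω

0.879 Ω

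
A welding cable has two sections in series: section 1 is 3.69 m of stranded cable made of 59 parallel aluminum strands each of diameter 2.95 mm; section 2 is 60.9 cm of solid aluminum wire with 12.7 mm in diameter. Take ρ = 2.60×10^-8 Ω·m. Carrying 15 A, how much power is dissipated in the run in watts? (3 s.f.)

0.0817 W

Section 1: A_strand = π(1.4750e-03)² = 6.835e-06 m²; R₁ = ρL/(N·A_s) = (2.60×10^-8)(3.69)/(59×6.835e-06) = 2.379×10^-4 Ω
Section 2: A = π(d/2)² = π(6.3500e-03 m)² = 1.267e-04 m²
R₂ = (2.60×10^-8)(0.609)/(1.267e-04) = 1.250×10^-4 Ω
R = R₁ + R₂ = 3.629×10^-4 Ω
P = I²R = (15)² × 3.629×10^-4 = 0.0817 W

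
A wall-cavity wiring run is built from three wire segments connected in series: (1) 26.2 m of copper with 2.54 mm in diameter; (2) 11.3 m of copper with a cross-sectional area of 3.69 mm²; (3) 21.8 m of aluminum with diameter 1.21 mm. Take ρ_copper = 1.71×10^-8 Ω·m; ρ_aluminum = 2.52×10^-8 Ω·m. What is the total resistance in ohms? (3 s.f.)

0.619 Ω

Seg 1: A = π(d/2)² = π(1.2700e-03 m)² = 5.067e-06 m²
R_1 = (1.71×10^-8)(26.2)/(5.067e-06) = 0.08842 Ω
Seg 2: A = 3.69 mm² = 3.690e-06 m²
R_2 = (1.71×10^-8)(11.3)/(3.690e-06) = 0.05237 Ω
Seg 3: A = π(d/2)² = π(6.0500e-04 m)² = 1.150e-06 m²
R_3 = (2.52×10^-8)(21.8)/(1.150e-06) = 0.4777 Ω
R_total = R_1 + R_2 + R_3 = 0.619 Ω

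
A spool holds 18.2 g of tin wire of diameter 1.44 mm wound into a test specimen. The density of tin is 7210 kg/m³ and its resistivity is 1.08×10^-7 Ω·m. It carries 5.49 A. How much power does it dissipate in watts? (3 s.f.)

3.10 W

A = π(d/2)² = π(7.2000e-04 m)² = 1.6286e-06 m²
L = m/(density·A) = 0.0182/(7210×1.6286e-06) = 1.55 m
R = ρL/A = (1.08×10^-7)(1.55)/(1.6286e-06) = 0.1028 Ω
P = I²R = (5.49)² × 0.1028 = 3.10 W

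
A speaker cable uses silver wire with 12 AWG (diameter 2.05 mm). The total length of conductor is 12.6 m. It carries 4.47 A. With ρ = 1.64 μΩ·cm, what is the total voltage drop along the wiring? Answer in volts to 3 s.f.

ρ = 1.64 μΩ·cm = 1.64×10^-8 Ω·m
A = π(2.05/2 mm)² = π(1.0250e-03 m)² = 3.301e-06 m²
R = ρL/A = (1.64×10^-8)(12.6)/(3.301e-06) = 0.06261 Ω
V = IR = 4.47 × 0.06261 = 0.280 V

0.280 V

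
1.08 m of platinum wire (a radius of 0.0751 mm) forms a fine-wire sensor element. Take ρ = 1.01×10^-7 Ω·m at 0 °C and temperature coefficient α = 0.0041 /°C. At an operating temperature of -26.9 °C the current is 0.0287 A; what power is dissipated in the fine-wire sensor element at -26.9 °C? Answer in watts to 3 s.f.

A = πr² = π(7.5100e-05 m)² = 1.772e-08 m²
R₍0₎ = ρL/A = (1.01×10^-7)(1.08)/(1.772e-08) = 6.156 Ω
R₍-26.9₎ = R₍0₎(1 + αΔT) = 6.156 × (1 + 0.0041×-26.9) = 5.477 Ω
P = I²R = (0.0287)² × 5.477 = 0.00451 W

0.00451 W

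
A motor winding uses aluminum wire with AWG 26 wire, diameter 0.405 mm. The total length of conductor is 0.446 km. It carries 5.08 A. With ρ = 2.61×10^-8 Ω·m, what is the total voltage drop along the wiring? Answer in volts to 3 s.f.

459 V

A = π(0.405/2 mm)² = π(2.0250e-04 m)² = 1.288e-07 m²
R = ρL/A = (2.61×10^-8)(446)/(1.288e-07) = 90.36 Ω
V = IR = 5.08 × 90.36 = 459 V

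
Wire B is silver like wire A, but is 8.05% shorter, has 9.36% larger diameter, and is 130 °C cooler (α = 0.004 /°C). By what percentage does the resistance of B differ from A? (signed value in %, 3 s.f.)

-63.1%

R ∝ ρL/d² with ρ ∝ (1+αΔT), so R_B/R_A = (1 − 8.05/100) × (1 + 9.36/100)⁻² × (1 − 0.004×130)
= 0.9195 × 0.8361 × 0.48 = 0.369
(R_B − R_A)/R_A = 0.369 − 1 = -63.1%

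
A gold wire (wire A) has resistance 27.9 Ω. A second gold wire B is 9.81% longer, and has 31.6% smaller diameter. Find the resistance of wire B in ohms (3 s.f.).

65.5 Ω

R ∝ L/d², so R_B/R_A = (1 + 9.81/100) × (1 − 31.6/100)⁻²
= 1.098 × 2.137 = 2.347
R_B = 2.347 × 27.9 = 65.5 Ω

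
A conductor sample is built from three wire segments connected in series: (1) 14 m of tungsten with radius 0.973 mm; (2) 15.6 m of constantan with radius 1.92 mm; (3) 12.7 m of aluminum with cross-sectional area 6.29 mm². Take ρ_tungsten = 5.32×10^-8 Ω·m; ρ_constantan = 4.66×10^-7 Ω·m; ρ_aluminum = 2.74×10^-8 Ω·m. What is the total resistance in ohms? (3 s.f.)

0.933 Ω

Seg 1: A = πr² = π(9.7300e-04 m)² = 2.974e-06 m²
R_1 = (5.32×10^-8)(14)/(2.974e-06) = 0.2504 Ω
Seg 2: A = πr² = π(1.9200e-03 m)² = 1.158e-05 m²
R_2 = (4.66×10^-7)(15.6)/(1.158e-05) = 0.6277 Ω
Seg 3: A = 6.29 mm² = 6.290e-06 m²
R_3 = (2.74×10^-8)(12.7)/(6.290e-06) = 0.05532 Ω
R_total = R_1 + R_2 + R_3 = 0.933 Ω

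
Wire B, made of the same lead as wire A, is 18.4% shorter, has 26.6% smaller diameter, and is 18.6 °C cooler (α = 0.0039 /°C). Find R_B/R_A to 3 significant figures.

1.40

R ∝ ρL/d² with ρ ∝ (1+αΔT), so R_B/R_A = (1 − 18.4/100) × (1 − 26.6/100)⁻² × (1 − 0.0039×18.6)
= 0.816 × 1.856 × 0.9275 = 1.40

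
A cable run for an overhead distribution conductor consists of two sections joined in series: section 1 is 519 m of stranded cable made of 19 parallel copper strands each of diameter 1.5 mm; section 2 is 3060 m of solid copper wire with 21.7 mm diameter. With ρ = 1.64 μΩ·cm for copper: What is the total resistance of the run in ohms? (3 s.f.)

0.389 Ω

ρ = 1.64 μΩ·cm = 1.64×10^-8 Ω·m
Section 1: A_strand = π(7.5000e-04)² = 1.767e-06 m²; R₁ = ρL/(N·A_s) = (1.64×10^-8)(519)/(19×1.767e-06) = 0.2535 Ω
Section 2: A = π(d/2)² = π(1.0850e-02 m)² = 3.698e-04 m²
R₂ = (1.64×10^-8)(3060)/(3.698e-04) = 0.1357 Ω
R = R₁ + R₂ = 0.389 Ω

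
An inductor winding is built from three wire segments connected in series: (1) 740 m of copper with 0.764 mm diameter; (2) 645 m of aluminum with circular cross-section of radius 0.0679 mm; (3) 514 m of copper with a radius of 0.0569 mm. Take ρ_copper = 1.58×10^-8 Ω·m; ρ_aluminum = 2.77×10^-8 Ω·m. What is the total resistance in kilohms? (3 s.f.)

2.06 kΩ

Seg 1: A = π(d/2)² = π(3.8200e-04 m)² = 4.584e-07 m²
R_1 = (1.58×10^-8)(740)/(4.584e-07) = 25.5 Ω
Seg 2: A = πr² = π(6.7900e-05 m)² = 1.448e-08 m²
R_2 = (2.77×10^-8)(645)/(1.448e-08) = 1234 Ω
Seg 3: A = πr² = π(5.6900e-05 m)² = 1.017e-08 m²
R_3 = (1.58×10^-8)(514)/(1.017e-08) = 798.4 Ω
R_total = R_1 + R_2 + R_3 = 2.06 kΩ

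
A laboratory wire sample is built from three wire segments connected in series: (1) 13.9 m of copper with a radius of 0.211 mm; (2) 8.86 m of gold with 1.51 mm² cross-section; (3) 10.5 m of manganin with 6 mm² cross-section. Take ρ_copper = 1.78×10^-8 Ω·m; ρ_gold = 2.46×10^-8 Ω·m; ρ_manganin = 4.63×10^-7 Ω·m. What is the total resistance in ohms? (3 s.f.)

2.72 Ω

Seg 1: A = πr² = π(2.1100e-04 m)² = 1.399e-07 m²
R_1 = (1.78×10^-8)(13.9)/(1.399e-07) = 1.769 Ω
Seg 2: A = 1.51 mm² = 1.510e-06 m²
R_2 = (2.46×10^-8)(8.86)/(1.510e-06) = 0.1443 Ω
Seg 3: A = 6 mm² = 6.000e-06 m²
R_3 = (4.63×10^-7)(10.5)/(6.000e-06) = 0.8103 Ω
R_total = R_1 + R_2 + R_3 = 2.72 Ω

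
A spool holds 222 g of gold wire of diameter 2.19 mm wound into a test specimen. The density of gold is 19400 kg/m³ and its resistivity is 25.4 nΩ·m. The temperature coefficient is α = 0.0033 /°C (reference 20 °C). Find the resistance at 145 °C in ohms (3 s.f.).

ρ = 25.4 nΩ·m = 2.54×10^-8 Ω·m
A = π(d/2)² = π(1.0950e-03 m)² = 3.7668e-06 m²
L = m/(density·A) = 0.222/(19400×3.7668e-06) = 3.038 m
R = ρL/A = (2.54×10^-8)(3.038)/(3.7668e-06) = 0.02048 Ω
R(145 °C) = 0.02048 × (1 + 0.0033×125) = 0.0289 Ω

0.0289 Ω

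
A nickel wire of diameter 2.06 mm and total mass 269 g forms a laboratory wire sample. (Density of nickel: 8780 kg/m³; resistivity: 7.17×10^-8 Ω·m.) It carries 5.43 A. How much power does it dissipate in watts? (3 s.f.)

5.83 W

A = π(d/2)² = π(1.0300e-03 m)² = 3.3329e-06 m²
L = m/(density·A) = 0.269/(8780×3.3329e-06) = 9.192 m
R = ρL/A = (7.17×10^-8)(9.192)/(3.3329e-06) = 0.1978 Ω
P = I²R = (5.43)² × 0.1978 = 5.83 W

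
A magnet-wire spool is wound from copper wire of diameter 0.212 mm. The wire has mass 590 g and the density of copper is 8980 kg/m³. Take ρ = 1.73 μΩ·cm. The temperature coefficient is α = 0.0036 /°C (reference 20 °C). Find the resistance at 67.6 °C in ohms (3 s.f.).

1070 Ω

ρ = 1.73 μΩ·cm = 1.73×10^-8 Ω·m
A = π(d/2)² = π(1.0600e-04 m)² = 3.5299e-08 m²
L = m/(density·A) = 0.59/(8980×3.5299e-08) = 1861 m
R = ρL/A = (1.73×10^-8)(1861)/(3.5299e-08) = 912.2 Ω
R(67.6 °C) = 912.2 × (1 + 0.0036×47.6) = 1070 Ω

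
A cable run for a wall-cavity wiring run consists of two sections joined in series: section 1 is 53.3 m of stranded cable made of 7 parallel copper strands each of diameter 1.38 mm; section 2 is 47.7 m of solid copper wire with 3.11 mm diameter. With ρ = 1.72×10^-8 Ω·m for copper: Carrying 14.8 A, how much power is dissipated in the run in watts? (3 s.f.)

42.8 W

Section 1: A_strand = π(6.9000e-04)² = 1.496e-06 m²; R₁ = ρL/(N·A_s) = (1.72×10^-8)(53.3)/(7×1.496e-06) = 0.08756 Ω
Section 2: A = π(d/2)² = π(1.5550e-03 m)² = 7.596e-06 m²
R₂ = (1.72×10^-8)(47.7)/(7.596e-06) = 0.108 Ω
R = R₁ + R₂ = 0.1956 Ω
P = I²R = (14.8)² × 0.1956 = 42.8 W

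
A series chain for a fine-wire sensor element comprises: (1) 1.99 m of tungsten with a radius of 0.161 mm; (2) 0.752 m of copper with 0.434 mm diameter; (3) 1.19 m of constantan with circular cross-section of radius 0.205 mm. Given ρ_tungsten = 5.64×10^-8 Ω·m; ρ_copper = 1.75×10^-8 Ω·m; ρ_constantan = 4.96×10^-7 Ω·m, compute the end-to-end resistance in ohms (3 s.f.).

5.94 Ω

Seg 1: A = πr² = π(1.6100e-04 m)² = 8.143e-08 m²
R_1 = (5.64×10^-8)(1.99)/(8.143e-08) = 1.378 Ω
Seg 2: A = π(d/2)² = π(2.1700e-04 m)² = 1.479e-07 m²
R_2 = (1.75×10^-8)(0.752)/(1.479e-07) = 0.08896 Ω
Seg 3: A = πr² = π(2.0500e-04 m)² = 1.320e-07 m²
R_3 = (4.96×10^-7)(1.19)/(1.320e-07) = 4.471 Ω
R_total = R_1 + R_2 + R_3 = 5.94 Ω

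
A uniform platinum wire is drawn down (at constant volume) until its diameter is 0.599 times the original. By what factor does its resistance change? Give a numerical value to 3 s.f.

7.77

Volume constant ⇒ L' = L/r² with r = 0.599. R' = ρL'/A' = ρ(L/r²)/(πr²d₀²/4) = R/r⁴.
Factor = 7.77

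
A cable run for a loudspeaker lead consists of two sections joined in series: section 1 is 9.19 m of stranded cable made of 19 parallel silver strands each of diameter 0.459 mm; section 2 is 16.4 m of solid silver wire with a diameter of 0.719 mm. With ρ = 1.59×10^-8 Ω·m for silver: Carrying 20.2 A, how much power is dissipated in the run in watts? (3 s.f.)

Section 1: A_strand = π(2.2950e-04)² = 1.655e-07 m²; R₁ = ρL/(N·A_s) = (1.59×10^-8)(9.19)/(19×1.655e-07) = 0.04648 Ω
Section 2: A = π(d/2)² = π(3.5950e-04 m)² = 4.060e-07 m²
R₂ = (1.59×10^-8)(16.4)/(4.060e-07) = 0.6422 Ω
R = R₁ + R₂ = 0.6887 Ω
P = I²R = (20.2)² × 0.6887 = 281 W

281 W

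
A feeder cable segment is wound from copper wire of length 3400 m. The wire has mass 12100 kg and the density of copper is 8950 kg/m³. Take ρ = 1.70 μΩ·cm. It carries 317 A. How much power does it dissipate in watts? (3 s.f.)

14600 W

ρ = 1.70 μΩ·cm = 1.70×10^-8 Ω·m
A = m/(density·L) = 12100/(8950×3400) = 3.9763e-04 m²
R = ρL/A = (1.70×10^-8)(3400)/(3.9763e-04) = 0.1454 Ω
P = I²R = (317)² × 0.1454 = 14600 W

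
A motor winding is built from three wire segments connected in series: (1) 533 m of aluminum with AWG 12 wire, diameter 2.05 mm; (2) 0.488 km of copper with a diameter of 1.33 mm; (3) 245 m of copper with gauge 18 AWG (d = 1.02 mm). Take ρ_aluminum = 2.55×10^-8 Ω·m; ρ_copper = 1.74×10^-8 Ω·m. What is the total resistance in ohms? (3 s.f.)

Seg 1: A = π(2.05/2 mm)² = π(1.0250e-03 m)² = 3.301e-06 m²
R_1 = (2.55×10^-8)(533)/(3.301e-06) = 4.118 Ω
Seg 2: A = π(d/2)² = π(6.6500e-04 m)² = 1.389e-06 m²
R_2 = (1.74×10^-8)(488)/(1.389e-06) = 6.112 Ω
Seg 3: A = π(1.02/2 mm)² = π(5.1000e-04 m)² = 8.171e-07 m²
R_3 = (1.74×10^-8)(245)/(8.171e-07) = 5.217 Ω
R_total = R_1 + R_2 + R_3 = 15.4 Ω

15.4 Ω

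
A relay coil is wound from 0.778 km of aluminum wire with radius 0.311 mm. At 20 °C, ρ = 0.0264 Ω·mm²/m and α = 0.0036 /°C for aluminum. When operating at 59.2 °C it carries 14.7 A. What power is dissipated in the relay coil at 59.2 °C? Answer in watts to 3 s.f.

16700 W

ρ = 0.0264 Ω·mm²/m = 2.64×10^-8 Ω·m
A = πr² = π(3.1100e-04 m)² = 3.039e-07 m²
R₍20₎ = ρL/A = (2.64×10^-8)(778)/(3.039e-07) = 67.59 Ω
R₍59.2₎ = R₍20₎(1 + αΔT) = 67.59 × (1 + 0.0036×39.2) = 77.13 Ω
P = I²R = (14.7)² × 77.13 = 16700 W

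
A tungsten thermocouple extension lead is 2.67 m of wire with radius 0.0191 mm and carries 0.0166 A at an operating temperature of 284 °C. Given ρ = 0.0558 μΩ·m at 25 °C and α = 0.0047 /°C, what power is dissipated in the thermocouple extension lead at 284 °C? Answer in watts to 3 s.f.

ρ = 0.0558 μΩ·m = 5.58×10^-8 Ω·m
A = πr² = π(1.9100e-05 m)² = 1.146e-09 m²
R₍25₎ = ρL/A = (5.58×10^-8)(2.67)/(1.146e-09) = 130 Ω
R₍284₎ = R₍25₎(1 + αΔT) = 130 × (1 + 0.0047×259) = 288.2 Ω
P = I²R = (0.0166)² × 288.2 = 0.0794 W

0.0794 W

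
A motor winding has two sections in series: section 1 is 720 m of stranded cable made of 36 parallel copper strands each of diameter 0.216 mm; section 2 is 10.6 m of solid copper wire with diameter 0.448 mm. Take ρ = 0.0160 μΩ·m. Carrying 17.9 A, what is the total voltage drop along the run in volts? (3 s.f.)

176 V

ρ = 0.0160 μΩ·m = 1.60×10^-8 Ω·m
Section 1: A_strand = π(1.0800e-04)² = 3.664e-08 m²; R₁ = ρL/(N·A_s) = (1.60×10^-8)(720)/(36×3.664e-08) = 8.733 Ω
Section 2: A = π(d/2)² = π(2.2400e-04 m)² = 1.576e-07 m²
R₂ = (1.60×10^-8)(10.6)/(1.576e-07) = 1.076 Ω
R = R₁ + R₂ = 9.809 Ω
V = IR = 17.9 × 9.809 = 176 V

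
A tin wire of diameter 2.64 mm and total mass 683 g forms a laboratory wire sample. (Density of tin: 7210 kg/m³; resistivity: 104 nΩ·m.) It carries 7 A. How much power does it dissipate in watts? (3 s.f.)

ρ = 104 nΩ·m = 1.04×10^-7 Ω·m
A = π(d/2)² = π(1.3200e-03 m)² = 5.4739e-06 m²
L = m/(density·A) = 0.683/(7210×5.4739e-06) = 17.31 m
R = ρL/A = (1.04×10^-7)(17.31)/(5.4739e-06) = 0.3288 Ω
P = I²R = (7)² × 0.3288 = 16.1 W

16.1 W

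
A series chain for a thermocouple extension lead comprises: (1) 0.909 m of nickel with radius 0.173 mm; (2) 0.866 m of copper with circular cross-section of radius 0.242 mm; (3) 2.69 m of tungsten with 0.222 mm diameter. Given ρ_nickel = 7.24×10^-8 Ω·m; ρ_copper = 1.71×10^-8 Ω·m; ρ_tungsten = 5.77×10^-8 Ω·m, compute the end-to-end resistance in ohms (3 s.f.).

4.79 Ω

Seg 1: A = πr² = π(1.7300e-04 m)² = 9.402e-08 m²
R_1 = (7.24×10^-8)(0.909)/(9.402e-08) = 0.6999 Ω
Seg 2: A = πr² = π(2.4200e-04 m)² = 1.840e-07 m²
R_2 = (1.71×10^-8)(0.866)/(1.840e-07) = 0.08049 Ω
Seg 3: A = π(d/2)² = π(1.1100e-04 m)² = 3.871e-08 m²
R_3 = (5.77×10^-8)(2.69)/(3.871e-08) = 4.01 Ω
R_total = R_1 + R_2 + R_3 = 4.79 Ω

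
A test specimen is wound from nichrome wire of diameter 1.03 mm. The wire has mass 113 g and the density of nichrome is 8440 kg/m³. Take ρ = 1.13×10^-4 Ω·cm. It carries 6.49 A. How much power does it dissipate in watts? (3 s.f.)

918 W

ρ = 1.13×10^-4 Ω·cm = 1.13×10^-6 Ω·m
A = π(d/2)² = π(5.1500e-04 m)² = 8.3323e-07 m²
L = m/(density·A) = 0.113/(8440×8.3323e-07) = 16.07 m
R = ρL/A = (1.13×10^-6)(16.07)/(8.3323e-07) = 21.79 Ω
P = I²R = (6.49)² × 21.79 = 918 W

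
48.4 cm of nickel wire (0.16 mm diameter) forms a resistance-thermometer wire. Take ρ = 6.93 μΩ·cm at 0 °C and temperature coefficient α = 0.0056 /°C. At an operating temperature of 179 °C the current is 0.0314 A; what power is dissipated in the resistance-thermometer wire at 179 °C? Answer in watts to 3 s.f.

ρ = 6.93 μΩ·cm = 6.93×10^-8 Ω·m
A = π(d/2)² = π(8.0000e-05 m)² = 2.011e-08 m²
R₍0₎ = ρL/A = (6.93×10^-8)(0.484)/(2.011e-08) = 1.668 Ω
R₍179₎ = R₍0₎(1 + αΔT) = 1.668 × (1 + 0.0056×179) = 3.34 Ω
P = I²R = (0.0314)² × 3.34 = 0.00329 W

0.00329 W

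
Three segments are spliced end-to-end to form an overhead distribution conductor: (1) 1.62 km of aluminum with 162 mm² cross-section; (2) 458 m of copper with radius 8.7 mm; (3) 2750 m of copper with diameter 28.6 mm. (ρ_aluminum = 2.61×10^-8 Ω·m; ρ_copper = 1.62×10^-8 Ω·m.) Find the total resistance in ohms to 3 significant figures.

Seg 1: A = 162 mm² = 1.620e-04 m²
R_1 = (2.61×10^-8)(1620)/(1.620e-04) = 0.261 Ω
Seg 2: A = πr² = π(8.7000e-03 m)² = 2.378e-04 m²
R_2 = (1.62×10^-8)(458)/(2.378e-04) = 0.0312 Ω
Seg 3: A = π(d/2)² = π(1.4300e-02 m)² = 6.424e-04 m²
R_3 = (1.62×10^-8)(2750)/(6.424e-04) = 0.06935 Ω
R_total = R_1 + R_2 + R_3 = 0.362 Ω

0.362 Ω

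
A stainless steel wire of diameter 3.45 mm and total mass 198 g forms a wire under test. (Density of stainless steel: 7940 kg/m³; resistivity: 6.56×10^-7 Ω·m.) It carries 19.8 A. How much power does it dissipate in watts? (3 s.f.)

73.4 W

A = π(d/2)² = π(1.7250e-03 m)² = 9.3482e-06 m²
L = m/(density·A) = 0.198/(7940×9.3482e-06) = 2.668 m
R = ρL/A = (6.56×10^-7)(2.668)/(9.3482e-06) = 0.1872 Ω
P = I²R = (19.8)² × 0.1872 = 73.4 W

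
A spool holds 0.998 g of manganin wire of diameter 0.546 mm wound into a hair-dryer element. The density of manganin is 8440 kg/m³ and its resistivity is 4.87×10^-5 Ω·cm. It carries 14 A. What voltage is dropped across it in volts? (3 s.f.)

ρ = 4.87×10^-5 Ω·cm = 4.87×10^-7 Ω·m
A = π(d/2)² = π(2.7300e-04 m)² = 2.3414e-07 m²
L = m/(density·A) = 9.980×10^-4/(8440×2.3414e-07) = 0.505 m
R = ρL/A = (4.87×10^-7)(0.505)/(2.3414e-07) = 1.05 Ω
V = IR = 14 × 1.05 = 14.7 V

14.7 V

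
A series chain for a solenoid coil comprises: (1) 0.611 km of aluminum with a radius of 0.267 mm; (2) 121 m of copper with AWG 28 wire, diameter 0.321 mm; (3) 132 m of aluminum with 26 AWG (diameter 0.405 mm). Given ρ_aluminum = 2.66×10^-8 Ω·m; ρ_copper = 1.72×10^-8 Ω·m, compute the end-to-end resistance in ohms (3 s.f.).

126 Ω

Seg 1: A = πr² = π(2.6700e-04 m)² = 2.240e-07 m²
R_1 = (2.66×10^-8)(611)/(2.240e-07) = 72.57 Ω
Seg 2: A = π(0.321/2 mm)² = π(1.6050e-04 m)² = 8.093e-08 m²
R_2 = (1.72×10^-8)(121)/(8.093e-08) = 25.72 Ω
Seg 3: A = π(0.405/2 mm)² = π(2.0250e-04 m)² = 1.288e-07 m²
R_3 = (2.66×10^-8)(132)/(1.288e-07) = 27.26 Ω
R_total = R_1 + R_2 + R_3 = 126 Ω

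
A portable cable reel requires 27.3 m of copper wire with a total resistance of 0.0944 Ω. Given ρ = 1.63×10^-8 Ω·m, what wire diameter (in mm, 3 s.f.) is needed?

A = ρL/R = (1.63×10^-8)(27.3)/(0.0944) = 4.714e-06 m²
d = 2√(A/π) = 2.450e-03 m = 2.45 mm

2.45 mm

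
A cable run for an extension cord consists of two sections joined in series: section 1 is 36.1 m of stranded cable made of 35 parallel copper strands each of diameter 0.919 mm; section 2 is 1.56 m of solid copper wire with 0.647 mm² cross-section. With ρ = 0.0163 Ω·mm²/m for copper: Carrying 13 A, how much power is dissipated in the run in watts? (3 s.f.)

10.9 W

ρ = 0.0163 Ω·mm²/m = 1.63×10^-8 Ω·m
Section 1: A_strand = π(4.5950e-04)² = 6.633e-07 m²; R₁ = ρL/(N·A_s) = (1.63×10^-8)(36.1)/(35×6.633e-07) = 0.02535 Ω
Section 2: A = 0.647 mm² = 6.470e-07 m²
R₂ = (1.63×10^-8)(1.56)/(6.470e-07) = 0.0393 Ω
R = R₁ + R₂ = 0.06465 Ω
P = I²R = (13)² × 0.06465 = 10.9 W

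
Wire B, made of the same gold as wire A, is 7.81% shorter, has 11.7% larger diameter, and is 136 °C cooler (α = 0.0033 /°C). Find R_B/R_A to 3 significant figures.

R ∝ ρL/d² with ρ ∝ (1+αΔT), so R_B/R_A = (1 − 7.81/100) × (1 + 11.7/100)⁻² × (1 − 0.0033×136)
= 0.9219 × 0.8015 × 0.5512 = 0.407

0.407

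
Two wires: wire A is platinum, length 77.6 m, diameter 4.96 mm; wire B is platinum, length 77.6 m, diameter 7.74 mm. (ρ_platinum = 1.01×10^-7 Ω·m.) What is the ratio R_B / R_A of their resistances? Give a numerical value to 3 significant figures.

R ∝ ρL/d², so R_B/R_A = (d_A/d_B)²
= (4.96/7.74)² = 0.411

0.411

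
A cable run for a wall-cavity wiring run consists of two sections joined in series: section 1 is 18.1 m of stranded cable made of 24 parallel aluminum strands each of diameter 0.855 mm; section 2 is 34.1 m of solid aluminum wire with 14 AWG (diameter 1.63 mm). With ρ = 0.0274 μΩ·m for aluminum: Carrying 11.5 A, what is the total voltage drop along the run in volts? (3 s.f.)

ρ = 0.0274 μΩ·m = 2.74×10^-8 Ω·m
Section 1: A_strand = π(4.2750e-04)² = 5.741e-07 m²; R₁ = ρL/(N·A_s) = (2.74×10^-8)(18.1)/(24×5.741e-07) = 0.03599 Ω
Section 2: A = π(1.63/2 mm)² = π(8.1500e-04 m)² = 2.087e-06 m²
R₂ = (2.74×10^-8)(34.1)/(2.087e-06) = 0.4478 Ω
R = R₁ + R₂ = 0.4837 Ω
V = IR = 11.5 × 0.4837 = 5.56 V

5.56 V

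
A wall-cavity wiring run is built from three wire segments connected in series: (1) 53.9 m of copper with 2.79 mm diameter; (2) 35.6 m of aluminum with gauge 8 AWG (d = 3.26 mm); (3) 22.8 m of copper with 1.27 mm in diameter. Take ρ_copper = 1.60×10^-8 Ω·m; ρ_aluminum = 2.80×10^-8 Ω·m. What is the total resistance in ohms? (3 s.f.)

Seg 1: A = π(d/2)² = π(1.3950e-03 m)² = 6.114e-06 m²
R_1 = (1.60×10^-8)(53.9)/(6.114e-06) = 0.1411 Ω
Seg 2: A = π(3.26/2 mm)² = π(1.6300e-03 m)² = 8.347e-06 m²
R_2 = (2.80×10^-8)(35.6)/(8.347e-06) = 0.1194 Ω
Seg 3: A = π(d/2)² = π(6.3500e-04 m)² = 1.267e-06 m²
R_3 = (1.60×10^-8)(22.8)/(1.267e-06) = 0.288 Ω
R_total = R_1 + R_2 + R_3 = 0.548 Ω

0.548 Ω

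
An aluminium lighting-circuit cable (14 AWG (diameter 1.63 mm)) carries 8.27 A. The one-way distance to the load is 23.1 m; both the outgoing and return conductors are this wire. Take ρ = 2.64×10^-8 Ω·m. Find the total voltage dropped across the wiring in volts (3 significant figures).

A = π(1.63/2 mm)² = π(8.1500e-04 m)² = 2.087e-06 m²
Total conductor length (both ways) L = 2 × 23.1 = 46.2 m
R = ρL/A = (2.64×10^-8)(46.2)/(2.087e-06) = 0.5845 Ω
V = IR = 8.27 × 0.5845 = 4.83 V

4.83 V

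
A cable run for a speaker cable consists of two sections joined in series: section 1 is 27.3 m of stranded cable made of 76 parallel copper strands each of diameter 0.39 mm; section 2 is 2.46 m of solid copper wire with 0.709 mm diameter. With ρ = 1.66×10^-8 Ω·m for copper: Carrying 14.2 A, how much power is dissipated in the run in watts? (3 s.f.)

Section 1: A_strand = π(1.9500e-04)² = 1.195e-07 m²; R₁ = ρL/(N·A_s) = (1.66×10^-8)(27.3)/(76×1.195e-07) = 0.04992 Ω
Section 2: A = π(d/2)² = π(3.5450e-04 m)² = 3.948e-07 m²
R₂ = (1.66×10^-8)(2.46)/(3.948e-07) = 0.1034 Ω
R = R₁ + R₂ = 0.1533 Ω
P = I²R = (14.2)² × 0.1533 = 30.9 W

30.9 W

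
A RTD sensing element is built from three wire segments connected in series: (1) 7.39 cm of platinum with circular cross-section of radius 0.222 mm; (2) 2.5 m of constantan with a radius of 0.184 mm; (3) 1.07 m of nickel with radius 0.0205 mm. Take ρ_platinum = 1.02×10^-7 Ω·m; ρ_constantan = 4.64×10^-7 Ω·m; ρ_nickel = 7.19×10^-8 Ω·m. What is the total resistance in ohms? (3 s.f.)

Seg 1: A = πr² = π(2.2200e-04 m)² = 1.548e-07 m²
R_1 = (1.02×10^-7)(0.0739)/(1.548e-07) = 0.04868 Ω
Seg 2: A = πr² = π(1.8400e-04 m)² = 1.064e-07 m²
R_2 = (4.64×10^-7)(2.5)/(1.064e-07) = 10.91 Ω
Seg 3: A = πr² = π(2.0500e-05 m)² = 1.320e-09 m²
R_3 = (7.19×10^-8)(1.07)/(1.320e-09) = 58.27 Ω
R_total = R_1 + R_2 + R_3 = 69.2 Ω

69.2 Ω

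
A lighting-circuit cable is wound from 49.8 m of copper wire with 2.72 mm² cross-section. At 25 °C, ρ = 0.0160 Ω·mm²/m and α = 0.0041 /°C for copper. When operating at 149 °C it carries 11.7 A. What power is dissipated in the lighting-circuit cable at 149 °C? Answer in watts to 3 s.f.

60.5 W

ρ = 0.0160 Ω·mm²/m = 1.60×10^-8 Ω·m
A = 2.72 mm² = 2.720e-06 m²
R₍25₎ = ρL/A = (1.60×10^-8)(49.8)/(2.720e-06) = 0.2929 Ω
R₍149₎ = R₍25₎(1 + αΔT) = 0.2929 × (1 + 0.0041×124) = 0.4419 Ω
P = I²R = (11.7)² × 0.4419 = 60.5 W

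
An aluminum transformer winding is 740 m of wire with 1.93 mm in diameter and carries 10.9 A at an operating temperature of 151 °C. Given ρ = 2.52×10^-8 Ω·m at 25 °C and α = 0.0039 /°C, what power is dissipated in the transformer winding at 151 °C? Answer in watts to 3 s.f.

1130 W

A = π(d/2)² = π(9.6500e-04 m)² = 2.926e-06 m²
R₍25₎ = ρL/A = (2.52×10^-8)(740)/(2.926e-06) = 6.374 Ω
R₍151₎ = R₍25₎(1 + αΔT) = 6.374 × (1 + 0.0039×126) = 9.507 Ω
P = I²R = (10.9)² × 9.507 = 1130 W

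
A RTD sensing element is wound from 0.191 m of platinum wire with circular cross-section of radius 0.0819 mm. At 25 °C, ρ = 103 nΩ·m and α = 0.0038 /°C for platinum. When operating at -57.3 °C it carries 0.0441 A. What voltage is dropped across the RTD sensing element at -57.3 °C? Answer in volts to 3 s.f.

0.0283 V

ρ = 103 nΩ·m = 1.03×10^-7 Ω·m
A = πr² = π(8.1900e-05 m)² = 2.107e-08 m²
R₍25₎ = ρL/A = (1.03×10^-7)(0.191)/(2.107e-08) = 0.9336 Ω
R₍-57.3₎ = R₍25₎(1 + αΔT) = 0.9336 × (1 + 0.0038×-82.3) = 0.6416 Ω
V = IR = 0.0441 × 0.6416 = 0.0283 V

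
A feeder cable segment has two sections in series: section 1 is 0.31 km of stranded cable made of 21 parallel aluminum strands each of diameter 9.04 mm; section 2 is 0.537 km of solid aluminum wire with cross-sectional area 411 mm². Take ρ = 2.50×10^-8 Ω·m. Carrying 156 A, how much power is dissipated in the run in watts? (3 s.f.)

935 W

Section 1: A_strand = π(4.5200e-03)² = 6.418e-05 m²; R₁ = ρL/(N·A_s) = (2.50×10^-8)(310)/(21×6.418e-05) = 0.00575 Ω
Section 2: A = 411 mm² = 4.110e-04 m²
R₂ = (2.50×10^-8)(537)/(4.110e-04) = 0.03266 Ω
R = R₁ + R₂ = 0.03841 Ω
P = I²R = (156)² × 0.03841 = 935 W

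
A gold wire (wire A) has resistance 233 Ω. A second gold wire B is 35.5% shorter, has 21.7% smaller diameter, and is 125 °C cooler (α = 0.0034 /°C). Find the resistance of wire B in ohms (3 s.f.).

141 Ω

R ∝ ρL/d² with ρ ∝ (1+αΔT), so R_B/R_A = (1 − 35.5/100) × (1 − 21.7/100)⁻² × (1 − 0.0034×125)
= 0.645 × 1.631 × 0.575 = 0.6049
R_B = 0.6049 × 233 = 141 Ω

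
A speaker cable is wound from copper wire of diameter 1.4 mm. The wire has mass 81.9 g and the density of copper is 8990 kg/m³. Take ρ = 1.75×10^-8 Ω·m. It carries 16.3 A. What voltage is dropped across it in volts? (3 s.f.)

A = π(d/2)² = π(7.0000e-04 m)² = 1.5394e-06 m²
L = m/(density·A) = 0.0819/(8990×1.5394e-06) = 5.918 m
R = ρL/A = (1.75×10^-8)(5.918)/(1.5394e-06) = 0.06728 Ω
V = IR = 16.3 × 0.06728 = 1.10 V

1.10 V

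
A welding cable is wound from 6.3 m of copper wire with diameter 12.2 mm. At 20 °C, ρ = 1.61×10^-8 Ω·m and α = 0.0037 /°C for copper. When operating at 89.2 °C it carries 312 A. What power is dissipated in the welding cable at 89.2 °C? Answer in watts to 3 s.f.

106 W

A = π(d/2)² = π(6.1000e-03 m)² = 1.169e-04 m²
R₍20₎ = ρL/A = (1.61×10^-8)(6.3)/(1.169e-04) = 8.677×10^-4 Ω
R₍89.2₎ = R₍20₎(1 + αΔT) = 8.677×10^-4 × (1 + 0.0037×69.2) = 0.00109 Ω
P = I²R = (312)² × 0.00109 = 106 W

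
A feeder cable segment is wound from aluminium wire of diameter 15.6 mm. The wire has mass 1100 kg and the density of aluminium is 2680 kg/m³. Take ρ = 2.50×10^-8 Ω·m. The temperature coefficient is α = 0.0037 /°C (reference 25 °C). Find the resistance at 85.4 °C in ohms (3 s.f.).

A = π(d/2)² = π(7.8000e-03 m)² = 1.9113e-04 m²
L = m/(density·A) = 1100/(2680×1.9113e-04) = 2147 m
R = ρL/A = (2.50×10^-8)(2147)/(1.9113e-04) = 0.2809 Ω
R(85.4 °C) = 0.2809 × (1 + 0.0037×60.4) = 0.344 Ω

0.344 Ω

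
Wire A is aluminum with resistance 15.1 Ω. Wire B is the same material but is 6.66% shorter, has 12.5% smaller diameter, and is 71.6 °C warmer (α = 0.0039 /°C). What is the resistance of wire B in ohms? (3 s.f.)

R ∝ ρL/d² with ρ ∝ (1+αΔT), so R_B/R_A = (1 − 6.66/100) × (1 − 12.5/100)⁻² × (1 + 0.0039×71.6)
= 0.9334 × 1.306 × 1.279 = 1.56
R_B = 1.56 × 15.1 = 23.5 Ω

23.5 Ω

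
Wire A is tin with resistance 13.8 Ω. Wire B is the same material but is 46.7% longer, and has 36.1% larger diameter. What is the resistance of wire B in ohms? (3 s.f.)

10.9 Ω

R ∝ L/d², so R_B/R_A = (1 + 46.7/100) × (1 + 36.1/100)⁻²
= 1.467 × 0.5399 = 0.792
R_B = 0.792 × 13.8 = 10.9 Ω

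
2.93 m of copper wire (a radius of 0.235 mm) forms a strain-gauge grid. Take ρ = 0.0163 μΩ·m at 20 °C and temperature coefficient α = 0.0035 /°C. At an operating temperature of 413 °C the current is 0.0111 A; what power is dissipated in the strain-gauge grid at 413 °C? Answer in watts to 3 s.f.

8.06×10^-5 W

ρ = 0.0163 μΩ·m = 1.63×10^-8 Ω·m
A = πr² = π(2.3500e-04 m)² = 1.735e-07 m²
R₍20₎ = ρL/A = (1.63×10^-8)(2.93)/(1.735e-07) = 0.2753 Ω
R₍413₎ = R₍20₎(1 + αΔT) = 0.2753 × (1 + 0.0035×393) = 0.6539 Ω
P = I²R = (0.0111)² × 0.6539 = 8.06×10^-5 W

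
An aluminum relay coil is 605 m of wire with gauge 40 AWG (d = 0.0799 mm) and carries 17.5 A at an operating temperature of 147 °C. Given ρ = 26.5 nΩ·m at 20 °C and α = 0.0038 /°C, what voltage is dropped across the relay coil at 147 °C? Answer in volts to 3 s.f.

ρ = 26.5 nΩ·m = 2.65×10^-8 Ω·m
A = π(0.0799/2 mm)² = π(3.9950e-05 m)² = 5.014e-09 m²
R₍20₎ = ρL/A = (2.65×10^-8)(605)/(5.014e-09) = 3198 Ω
R₍147₎ = R₍20₎(1 + αΔT) = 3198 × (1 + 0.0038×127) = 4741 Ω
V = IR = 17.5 × 4741 = 83000 V

83000 V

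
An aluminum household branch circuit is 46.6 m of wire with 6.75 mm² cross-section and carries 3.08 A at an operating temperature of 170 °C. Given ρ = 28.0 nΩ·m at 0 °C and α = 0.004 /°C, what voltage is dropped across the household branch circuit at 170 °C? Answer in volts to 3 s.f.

ρ = 28.0 nΩ·m = 2.80×10^-8 Ω·m
A = 6.75 mm² = 6.750e-06 m²
R₍0₎ = ρL/A = (2.80×10^-8)(46.6)/(6.750e-06) = 0.1933 Ω
R₍170₎ = R₍0₎(1 + αΔT) = 0.1933 × (1 + 0.004×170) = 0.3248 Ω
V = IR = 3.08 × 0.3248 = 1.00 V

1.00 V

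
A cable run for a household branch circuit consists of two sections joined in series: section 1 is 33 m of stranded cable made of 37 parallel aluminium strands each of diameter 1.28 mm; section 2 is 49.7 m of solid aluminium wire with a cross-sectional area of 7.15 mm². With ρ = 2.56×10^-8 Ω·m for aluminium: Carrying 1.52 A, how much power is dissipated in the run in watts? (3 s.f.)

0.452 W

Section 1: A_strand = π(6.4000e-04)² = 1.287e-06 m²; R₁ = ρL/(N·A_s) = (2.56×10^-8)(33)/(37×1.287e-06) = 0.01774 Ω
Section 2: A = 7.15 mm² = 7.150e-06 m²
R₂ = (2.56×10^-8)(49.7)/(7.150e-06) = 0.1779 Ω
R = R₁ + R₂ = 0.1957 Ω
P = I²R = (1.52)² × 0.1957 = 0.452 W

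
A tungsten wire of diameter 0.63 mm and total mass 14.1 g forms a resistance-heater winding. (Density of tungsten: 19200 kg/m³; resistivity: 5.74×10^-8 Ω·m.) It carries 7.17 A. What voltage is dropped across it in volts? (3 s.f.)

A = π(d/2)² = π(3.1500e-04 m)² = 3.1172e-07 m²
L = m/(density·A) = 0.0141/(19200×3.1172e-07) = 2.356 m
R = ρL/A = (5.74×10^-8)(2.356)/(3.1172e-07) = 0.4338 Ω
V = IR = 7.17 × 0.4338 = 3.11 V

3.11 V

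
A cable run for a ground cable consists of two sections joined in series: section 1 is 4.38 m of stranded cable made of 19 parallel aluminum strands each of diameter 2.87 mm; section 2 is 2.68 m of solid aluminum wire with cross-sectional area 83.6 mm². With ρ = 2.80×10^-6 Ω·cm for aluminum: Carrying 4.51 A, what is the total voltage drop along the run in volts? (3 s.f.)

ρ = 2.80×10^-6 Ω·cm = 2.80×10^-8 Ω·m
Section 1: A_strand = π(1.4350e-03)² = 6.469e-06 m²; R₁ = ρL/(N·A_s) = (2.80×10^-8)(4.38)/(19×6.469e-06) = 9.978×10^-4 Ω
Section 2: A = 83.6 mm² = 8.360e-05 m²
R₂ = (2.80×10^-8)(2.68)/(8.360e-05) = 8.976×10^-4 Ω
R = R₁ + R₂ = 0.001895 Ω
V = IR = 4.51 × 0.001895 = 0.00855 V

0.00855 V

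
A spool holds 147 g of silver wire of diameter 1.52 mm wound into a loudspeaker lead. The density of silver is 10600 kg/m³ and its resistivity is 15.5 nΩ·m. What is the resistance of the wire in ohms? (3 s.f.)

0.0653 Ω

ρ = 15.5 nΩ·m = 1.55×10^-8 Ω·m
A = π(d/2)² = π(7.6000e-04 m)² = 1.8146e-06 m²
L = m/(density·A) = 0.147/(10600×1.8146e-06) = 7.642 m
R = ρL/A = (1.55×10^-8)(7.642)/(1.8146e-06) = 0.0653 Ω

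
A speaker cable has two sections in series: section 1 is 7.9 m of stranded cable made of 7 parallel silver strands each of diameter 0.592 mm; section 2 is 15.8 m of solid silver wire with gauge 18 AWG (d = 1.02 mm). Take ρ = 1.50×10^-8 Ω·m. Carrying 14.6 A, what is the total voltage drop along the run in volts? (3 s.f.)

5.13 V

Section 1: A_strand = π(2.9600e-04)² = 2.753e-07 m²; R₁ = ρL/(N·A_s) = (1.50×10^-8)(7.9)/(7×2.753e-07) = 0.0615 Ω
Section 2: A = π(1.02/2 mm)² = π(5.1000e-04 m)² = 8.171e-07 m²
R₂ = (1.50×10^-8)(15.8)/(8.171e-07) = 0.29 Ω
R = R₁ + R₂ = 0.3515 Ω
V = IR = 14.6 × 0.3515 = 5.13 V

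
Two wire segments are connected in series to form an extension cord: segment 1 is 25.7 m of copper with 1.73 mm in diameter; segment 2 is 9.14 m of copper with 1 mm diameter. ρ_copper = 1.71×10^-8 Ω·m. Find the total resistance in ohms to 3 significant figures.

0.386 Ω

Segment 1: A = π(d/2)² = π(8.6500e-04 m)² = 2.351e-06 m²
R₁ = ρL/A = (1.71×10^-8)(25.7)/(2.351e-06) = 0.187 Ω
Segment 2: A = π(d/2)² = π(5.0000e-04 m)² = 7.854e-07 m²
R₂ = (1.71×10^-8)(9.14)/(7.854e-07) = 0.199 Ω
R = R₁ + R₂ = 0.386 Ω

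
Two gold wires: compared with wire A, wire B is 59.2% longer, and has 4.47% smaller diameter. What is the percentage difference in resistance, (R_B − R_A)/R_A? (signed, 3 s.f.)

74.4%

R ∝ L/d², so R_B/R_A = (1 + 59.2/100) × (1 − 4.47/100)⁻²
= 1.592 × 1.096 = 1.744
(R_B − R_A)/R_A = 1.744 − 1 = 74.4%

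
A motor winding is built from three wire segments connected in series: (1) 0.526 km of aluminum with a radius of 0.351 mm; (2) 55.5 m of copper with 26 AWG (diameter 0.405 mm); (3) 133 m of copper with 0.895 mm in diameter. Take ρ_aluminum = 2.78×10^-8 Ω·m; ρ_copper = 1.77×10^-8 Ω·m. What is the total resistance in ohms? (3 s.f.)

Seg 1: A = πr² = π(3.5100e-04 m)² = 3.870e-07 m²
R_1 = (2.78×10^-8)(526)/(3.870e-07) = 37.78 Ω
Seg 2: A = π(0.405/2 mm)² = π(2.0250e-04 m)² = 1.288e-07 m²
R_2 = (1.77×10^-8)(55.5)/(1.288e-07) = 7.625 Ω
Seg 3: A = π(d/2)² = π(4.4750e-04 m)² = 6.291e-07 m²
R_3 = (1.77×10^-8)(133)/(6.291e-07) = 3.742 Ω
R_total = R_1 + R_2 + R_3 = 49.1 Ω

49.1 Ω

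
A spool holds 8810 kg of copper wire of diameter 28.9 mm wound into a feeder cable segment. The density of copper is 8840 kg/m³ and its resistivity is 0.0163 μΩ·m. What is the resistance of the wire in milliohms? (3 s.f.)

37.8 mΩ

ρ = 0.0163 μΩ·m = 1.63×10^-8 Ω·m
A = π(d/2)² = π(1.4450e-02 m)² = 6.5597e-04 m²
L = m/(density·A) = 8810/(8840×6.5597e-04) = 1519 m
R = ρL/A = (1.63×10^-8)(1519)/(6.5597e-04) = 37.8 mΩ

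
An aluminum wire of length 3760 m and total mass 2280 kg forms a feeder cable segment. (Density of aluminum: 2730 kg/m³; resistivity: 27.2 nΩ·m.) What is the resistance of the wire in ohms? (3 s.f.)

ρ = 27.2 nΩ·m = 2.72×10^-8 Ω·m
A = m/(density·L) = 2280/(2730×3760) = 2.2212e-04 m²
R = ρL/A = (2.72×10^-8)(3760)/(2.2212e-04) = 0.460 Ω

0.460 Ω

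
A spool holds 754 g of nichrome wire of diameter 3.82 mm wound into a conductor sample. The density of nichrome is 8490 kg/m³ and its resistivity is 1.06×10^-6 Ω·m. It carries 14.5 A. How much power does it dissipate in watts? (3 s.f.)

A = π(d/2)² = π(1.9100e-03 m)² = 1.1461e-05 m²
L = m/(density·A) = 0.754/(8490×1.1461e-05) = 7.749 m
R = ρL/A = (1.06×10^-6)(7.749)/(1.1461e-05) = 0.7167 Ω
P = I²R = (14.5)² × 0.7167 = 151 W

151 W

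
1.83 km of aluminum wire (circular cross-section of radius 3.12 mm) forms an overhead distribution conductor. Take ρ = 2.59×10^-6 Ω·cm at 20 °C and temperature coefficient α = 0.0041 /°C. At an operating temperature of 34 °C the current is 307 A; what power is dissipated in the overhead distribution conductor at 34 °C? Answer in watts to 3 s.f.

ρ = 2.59×10^-6 Ω·cm = 2.59×10^-8 Ω·m
A = πr² = π(3.1200e-03 m)² = 3.058e-05 m²
R₍20₎ = ρL/A = (2.59×10^-8)(1830)/(3.058e-05) = 1.55 Ω
R₍34₎ = R₍20₎(1 + αΔT) = 1.55 × (1 + 0.0041×14) = 1.639 Ω
P = I²R = (307)² × 1.639 = 1.54×10^5 W

1.54×10^5 W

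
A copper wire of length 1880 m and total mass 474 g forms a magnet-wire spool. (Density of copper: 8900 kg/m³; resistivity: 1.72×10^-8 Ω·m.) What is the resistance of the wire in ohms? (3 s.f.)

1140 Ω

A = m/(density·L) = 0.474/(8900×1880) = 2.8329e-08 m²
R = ρL/A = (1.72×10^-8)(1880)/(2.8329e-08) = 1140 Ω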